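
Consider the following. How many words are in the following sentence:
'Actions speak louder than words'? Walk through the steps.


Split into words: Actions | speak | louder | than | words = 5 words.

5


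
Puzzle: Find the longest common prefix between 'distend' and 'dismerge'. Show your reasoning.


Compare from the start: 3 characters match: 'dis'. Mismatch at position 4: 't' vs 'm'.

dis


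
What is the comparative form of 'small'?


Apply comparative formation (add -er): 'small' -> 'smaller'.

smaller


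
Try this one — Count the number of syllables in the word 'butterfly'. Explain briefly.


Break 'butterfly' into syllables: but-ter-fly -> but | ter | fly = 3 syllables

3 syllables


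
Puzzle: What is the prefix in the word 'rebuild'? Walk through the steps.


The word 'rebuild' = 're' (prefix) + 'build' (root). The prefix is 're'.

re


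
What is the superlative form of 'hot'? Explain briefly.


Apply superlative formation (double final consonant, add -est): 'hot' -> 'hottest'.

hottest


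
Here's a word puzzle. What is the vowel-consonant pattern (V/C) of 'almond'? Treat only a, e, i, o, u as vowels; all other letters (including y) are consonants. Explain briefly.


Letter mapping: a = V, l = C, m = C, o = V, n = C, d = C.

VCCVCC


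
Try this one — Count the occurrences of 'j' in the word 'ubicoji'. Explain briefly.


Letter 'j' in 'ubicoji': found at position(s) 6 = 1 occurrence(s).

1


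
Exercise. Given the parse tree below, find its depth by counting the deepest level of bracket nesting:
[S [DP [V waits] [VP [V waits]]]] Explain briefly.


Count bracket nesting levels:
'[' at pos 0: depth = 1
'[' at pos 3: depth = 2
'[' at pos 7: depth = 3
'[' at pos 17: depth = 3
'[' at pos 21: depth = 4
Maximum depth reached: 4

4


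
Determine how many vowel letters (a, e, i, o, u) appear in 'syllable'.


Vowels in 'syllable': a, e = 2 vowels.

2


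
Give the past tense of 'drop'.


Apply rule: Double final consonant and add -ed. 'drop' becomes 'dropped'.

dropped


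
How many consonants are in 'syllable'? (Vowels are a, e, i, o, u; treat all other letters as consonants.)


Consonants in 'syllable': s, y, l, l, b, l = 6 consonants.

6


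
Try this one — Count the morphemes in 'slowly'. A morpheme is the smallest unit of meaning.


Decomposition: slow (root) + -ly (suffix) = 2 morpheme(s)

2 morphemes


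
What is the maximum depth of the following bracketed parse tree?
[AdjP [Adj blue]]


Count bracket nesting levels:
'[' at pos 0: depth = 1
'[' at pos 6: depth = 2
Maximum depth reached: 2

2


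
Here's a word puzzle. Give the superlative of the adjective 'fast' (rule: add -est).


Apply superlative formation (add -est): 'fast' -> 'fastest'.

fastest


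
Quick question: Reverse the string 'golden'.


Reverse 'golden' character by character: 'nedlog'.

nedlog


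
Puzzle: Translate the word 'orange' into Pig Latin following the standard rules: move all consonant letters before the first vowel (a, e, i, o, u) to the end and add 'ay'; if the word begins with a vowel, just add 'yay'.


'orange' starts with a vowel, so add 'yay': 'orangeyay'.

orangeyay


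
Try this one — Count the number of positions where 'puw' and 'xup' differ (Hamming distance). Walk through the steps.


Alignment:
Position 1: 'p' vs 'x' = DIFFER
Position 2: 'u' vs 'u' = match
Position 3: 'w' vs 'p' = DIFFER
Total differences: 2

2


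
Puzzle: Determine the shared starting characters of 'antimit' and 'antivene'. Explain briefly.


Compare from the start: 4 characters match: 'anti'. Mismatch at position 5: 'm' vs 'v'.

anti


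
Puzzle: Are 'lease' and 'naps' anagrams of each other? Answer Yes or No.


Sorted letters of 'lease': 'aeels'
Sorted letters of 'naps': 'anps'
They do not match.

No


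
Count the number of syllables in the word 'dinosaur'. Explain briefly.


Break 'dinosaur' into syllables: di-no-saur -> di | no | saur = 3 syllables

3 syllables


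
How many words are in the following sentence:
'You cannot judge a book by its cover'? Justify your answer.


Split into words: You | cannot | judge | a | book | by | its | cover = 8 words.

8


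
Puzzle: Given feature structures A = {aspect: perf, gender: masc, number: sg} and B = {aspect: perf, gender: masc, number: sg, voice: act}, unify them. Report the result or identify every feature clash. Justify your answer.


Compare features:
aspect: A=perf vs B=perf -> unified: perf
gender: A=masc vs B=masc -> unified: masc
number: A=sg vs B=sg -> unified: sg
voice: A=_ vs B=act -> unified: act
No clashes found.

Unified: {aspect: perf, gender: masc, number: sg, voice: act}


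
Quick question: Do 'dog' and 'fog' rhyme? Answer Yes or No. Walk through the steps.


Rime (stressed vowel + following sounds) of 'dog': -og = /ɒg/
Rime of 'fog': -og = /ɒg/
/ɒg/ and /ɒg/ are the same ending sound, so the words rhyme.

Yes


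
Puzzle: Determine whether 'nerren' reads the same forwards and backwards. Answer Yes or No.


Forward: 'nerren'
Reversed: 'nerren'
They are identical.

Yes


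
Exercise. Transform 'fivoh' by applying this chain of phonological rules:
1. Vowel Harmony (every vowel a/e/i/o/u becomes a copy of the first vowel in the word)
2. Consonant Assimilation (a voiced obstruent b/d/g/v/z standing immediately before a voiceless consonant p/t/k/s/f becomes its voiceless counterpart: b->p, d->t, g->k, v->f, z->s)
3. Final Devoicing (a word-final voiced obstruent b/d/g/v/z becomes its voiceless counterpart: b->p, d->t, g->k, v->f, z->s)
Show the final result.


Starting form: 'fivoh'
Rule 1: Vowel Harmony: all vowels become 'i' (matching first vowel). 'fivoh' -> 'fivih'
Rule 2: Consonant Assimilation: no voiced obstruent (b/d/g/v/z) stands immediately before a voiceless consonant (p/t/k/s/f). No change.
Rule 3: Final Devoicing: final consonant 'h' is not one of the voiced obstruents b/d/g/v/z. No change.
Final form: 'fivih'

fivih


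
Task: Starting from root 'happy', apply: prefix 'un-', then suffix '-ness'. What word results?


Step 1: Add prefix 'un-' to 'happy' = 'unhappy'
Step 2: Add suffix '-ness' to 'unhappy' = 'unhappiness'

unhappiness


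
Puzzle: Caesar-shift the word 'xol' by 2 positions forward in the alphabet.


Shift each letter by 2: x -> z, o -> q, l -> n. Result: 'zqn'.

zqn


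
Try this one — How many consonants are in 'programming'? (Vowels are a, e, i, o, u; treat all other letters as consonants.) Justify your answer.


Consonants in 'programming': p, r, g, r, m, m, n, g = 8 consonants.

8


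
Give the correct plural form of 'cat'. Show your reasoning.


Apply rule: Add -s. 'cat' becomes 'cats'.

cats


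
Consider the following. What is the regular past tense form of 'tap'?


Apply rule: Double final consonant and add -ed. 'tap' becomes 'tapped'.

tapped


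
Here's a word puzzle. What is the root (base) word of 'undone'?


Remove prefix 'un' from 'undone' to get root 'done'.

done


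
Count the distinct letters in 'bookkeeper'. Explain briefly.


Unique letters in 'bookkeeper': {b, e, k, o, p, r} = 6 distinct letters.

6


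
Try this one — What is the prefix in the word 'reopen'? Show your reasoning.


The word 'reopen' = 're' (prefix) + 'open' (root). The prefix is 're'.

re


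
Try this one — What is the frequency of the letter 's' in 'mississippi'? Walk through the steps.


Letter 's' in 'mississippi': found at position(s) 3, 4, 6, 7 = 4 occurrence(s).

4


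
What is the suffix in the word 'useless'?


The word 'useless' = 'use' (root) + '-less' (suffix). The suffix is '-less'.

less


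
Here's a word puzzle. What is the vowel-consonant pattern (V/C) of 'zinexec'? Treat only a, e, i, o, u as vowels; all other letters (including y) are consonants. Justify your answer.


Letter mapping: z = C, i = V, n = C, e = V, x = C, e = V, c = C.

CVCVCVC


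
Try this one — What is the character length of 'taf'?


Spell out 'taf' and number each letter: t(1), a(2), f(3). Total: 3 letters.

3


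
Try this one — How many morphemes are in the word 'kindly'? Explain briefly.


Decomposition: kind (root) + -ly (suffix) = 2 morpheme(s)

2 morphemes


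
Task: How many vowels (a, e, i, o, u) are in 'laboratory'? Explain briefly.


Vowels in 'laboratory': a, o, a, o = 4 vowels.

4


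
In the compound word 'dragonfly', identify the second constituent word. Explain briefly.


Split 'dragonfly' into 'dragon' + 'fly'. The second part is 'fly'.

fly


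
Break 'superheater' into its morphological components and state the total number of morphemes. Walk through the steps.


Step 1: Identify prefix: 'super' (meaning: above)
Step 2: Identify root: 'heat'
Step 3: Identify suffix(es): 'er'
Decomposition: super- (prefix: above) + heat (root) + -er (suffix: one who)
Total morphemes: 3

3 morphemes (super- (prefix: above) + heat (root) + -er (suffix: one who))


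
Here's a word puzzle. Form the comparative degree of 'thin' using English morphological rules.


Apply comparative formation (double final consonant, add -er): 'thin' -> 'thinner'.

thinner


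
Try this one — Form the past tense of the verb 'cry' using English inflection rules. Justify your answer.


Apply rule: Change -y to -ied. 'cry' becomes 'cried'.

cried


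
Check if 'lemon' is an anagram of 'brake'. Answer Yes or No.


Sorted letters of 'lemon': 'elmno'
Sorted letters of 'brake': 'abekr'
They do not match.

No


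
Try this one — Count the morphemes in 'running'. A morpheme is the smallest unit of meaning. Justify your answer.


Decomposition: run (root) + -ing (suffix) = 2 morpheme(s)

2 morphemes


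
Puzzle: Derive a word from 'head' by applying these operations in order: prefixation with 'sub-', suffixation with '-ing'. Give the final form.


Step 1: Add prefix 'sub-' to 'head' = 'subhead'
Step 2: Add suffix '-ing' to 'subhead' = 'subheading'

subheading


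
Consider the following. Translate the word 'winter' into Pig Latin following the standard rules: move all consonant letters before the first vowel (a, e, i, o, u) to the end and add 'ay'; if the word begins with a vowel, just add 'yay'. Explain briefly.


'winter': move consonant cluster 'w' to end and add 'ay': 'interway'.

interway


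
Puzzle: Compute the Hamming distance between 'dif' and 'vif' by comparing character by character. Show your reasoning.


Alignment:
Position 1: 'd' vs 'v' = DIFFER
Position 2: 'i' vs 'i' = match
Position 3: 'f' vs 'f' = match
Total differences: 1

1


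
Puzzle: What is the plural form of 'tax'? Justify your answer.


Apply rule: Add -es (sibilant/fricative ending). 'tax' becomes 'taxes'.

taxes


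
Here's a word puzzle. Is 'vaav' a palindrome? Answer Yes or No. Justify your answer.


Forward: 'vaav'
Reversed: 'vaav'
They are identical.

Yes


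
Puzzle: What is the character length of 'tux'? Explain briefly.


Spell out 'tux' and number each letter: t(1), u(2), x(3). Total: 3 letters.

3


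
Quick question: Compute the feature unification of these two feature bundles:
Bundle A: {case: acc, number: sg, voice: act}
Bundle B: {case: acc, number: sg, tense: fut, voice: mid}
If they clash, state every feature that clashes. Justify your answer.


Compare features:
case: A=acc vs B=acc -> unified: acc
number: A=sg vs B=sg -> unified: sg
tense: A=_ vs B=fut -> unified: fut
voice: A=act vs B=mid -> CLASH
Clash detected on feature 'voice' (act vs mid); unification fails.

CLASH on 'voice' (act vs mid)


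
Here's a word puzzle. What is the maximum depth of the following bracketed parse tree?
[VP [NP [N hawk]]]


Count bracket nesting levels:
'[' at pos 0: depth = 1
'[' at pos 4: depth = 2
'[' at pos 8: depth = 3
Maximum depth reached: 3

3


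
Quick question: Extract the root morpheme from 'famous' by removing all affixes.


Remove suffix '-ous' from 'famous' to get root 'fame'.

fame


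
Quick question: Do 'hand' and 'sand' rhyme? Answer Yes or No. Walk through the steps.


Rime (stressed vowel + following sounds) of 'hand': -and = /ænd/
Rime of 'sand': -and = /ænd/
/ænd/ and /ænd/ are the same ending sound, so the words rhyme.

Yes


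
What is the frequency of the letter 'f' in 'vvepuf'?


Letter 'f' in 'vvepuf': found at position(s) 6 = 1 occurrence(s).

1


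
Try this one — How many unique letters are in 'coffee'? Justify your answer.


Unique letters in 'coffee': {c, e, f, o} = 4 distinct letters.

4


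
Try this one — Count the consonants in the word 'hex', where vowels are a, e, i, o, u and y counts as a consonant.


Consonants in 'hex': h, x = 2 consonants.

2


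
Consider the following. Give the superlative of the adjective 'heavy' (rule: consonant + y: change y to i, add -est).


Apply superlative formation (consonant + y: change y to i, add -est): 'heavy' -> 'heaviest'.

heaviest


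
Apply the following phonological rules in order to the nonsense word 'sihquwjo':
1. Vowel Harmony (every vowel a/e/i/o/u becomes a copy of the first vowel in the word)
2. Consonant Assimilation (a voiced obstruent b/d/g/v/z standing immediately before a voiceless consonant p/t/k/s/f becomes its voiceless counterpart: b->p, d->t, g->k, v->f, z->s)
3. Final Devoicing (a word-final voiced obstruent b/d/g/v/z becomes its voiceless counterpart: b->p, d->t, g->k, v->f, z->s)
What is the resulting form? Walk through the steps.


Starting form: 'sihquwjo'
Rule 1: Vowel Harmony: all vowels become 'i' (matching first vowel). 'sihquwjo' -> 'sihqiwji'
Rule 2: Consonant Assimilation: no voiced obstruent (b/d/g/v/z) stands immediately before a voiceless consonant (p/t/k/s/f). No change.
Rule 3: Final Devoicing: the word ends in the vowel 'i', not a consonant. No change.
Final form: 'sihqiwji'

sihqiwji


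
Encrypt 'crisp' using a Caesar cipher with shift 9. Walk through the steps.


Shift each letter by 9: c -> l, r -> a, i -> r, s -> b, p -> y. Result: 'larby'.

larby


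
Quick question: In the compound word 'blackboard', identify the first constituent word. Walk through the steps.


Split 'blackboard' into 'black' + 'board'. The first part is 'black'.

black


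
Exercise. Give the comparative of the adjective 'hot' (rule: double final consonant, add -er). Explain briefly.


Apply comparative formation (double final consonant, add -er): 'hot' -> 'hotter'.

hotter


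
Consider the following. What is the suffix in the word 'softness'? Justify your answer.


The word 'softness' = 'soft' (root) + '-ness' (suffix). The suffix is '-ness'.

ness


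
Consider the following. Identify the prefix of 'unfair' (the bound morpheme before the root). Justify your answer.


The word 'unfair' = 'un' (prefix) + 'fair' (root). The prefix is 'un'.

un


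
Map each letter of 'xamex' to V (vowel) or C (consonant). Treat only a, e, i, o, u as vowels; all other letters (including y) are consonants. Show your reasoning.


Letter mapping: x = C, a = V, m = C, e = V, x = C.

CVCVC


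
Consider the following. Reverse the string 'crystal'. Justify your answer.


Reverse 'crystal' character by character: 'latsyrc'.

latsyrc


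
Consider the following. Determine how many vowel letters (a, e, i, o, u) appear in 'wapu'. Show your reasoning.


Vowels in 'wapu': a, u = 2 vowels.

2


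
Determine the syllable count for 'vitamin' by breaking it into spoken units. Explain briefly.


Break 'vitamin' into syllables: vi-ta-min -> vi | ta | min = 3 syllables

3 syllables


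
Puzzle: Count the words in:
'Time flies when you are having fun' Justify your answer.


Split into words: Time | flies | when | you | are | having | fun = 7 words.

7


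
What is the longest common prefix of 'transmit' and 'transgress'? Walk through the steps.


Compare from the start: 5 characters match: 'trans'. Mismatch at position 6: 'm' vs 'g'.

trans


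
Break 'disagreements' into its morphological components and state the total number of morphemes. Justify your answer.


Step 1: Identify prefix: 'dis' (meaning: not/apart)
Step 2: Identify root: 'agree'
Step 3: Identify suffix(es): 'ment, s'
Decomposition: dis- (prefix: not/apart) + agree (root) + -ment (suffix: action/result) + -s (plural)
Total morphemes: 4

4 morphemes (dis- (prefix: not/apart) + agree (root) + -ment (suffix: action/result) + -s (plural))


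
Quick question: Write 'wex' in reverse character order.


Reverse 'wex' character by character: 'xew'.

xew


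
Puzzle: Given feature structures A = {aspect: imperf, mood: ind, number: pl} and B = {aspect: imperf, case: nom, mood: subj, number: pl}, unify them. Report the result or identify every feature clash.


Compare features:
aspect: A=imperf vs B=imperf -> unified: imperf
case: A=_ vs B=nom -> unified: nom
mood: A=ind vs B=subj -> CLASH
number: A=pl vs B=pl -> unified: pl
Clash detected on feature 'mood' (ind vs subj); unification fails.

CLASH on 'mood' (ind vs subj)


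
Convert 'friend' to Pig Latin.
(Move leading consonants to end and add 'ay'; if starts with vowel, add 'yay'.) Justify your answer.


'friend': move consonant cluster 'fr' to end and add 'ay': 'iendfray'.

iendfray


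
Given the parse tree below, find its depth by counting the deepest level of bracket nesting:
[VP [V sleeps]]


Count bracket nesting levels:
'[' at pos 0: depth = 1
'[' at pos 4: depth = 2
Maximum depth reached: 2

2


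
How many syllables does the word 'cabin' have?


Break 'cabin' into syllables: cab-in -> cab | in = 2 syllables

2 syllables


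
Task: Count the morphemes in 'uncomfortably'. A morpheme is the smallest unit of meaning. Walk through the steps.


Decomposition: un- (prefix) + comfort (root) + -able (suffix) + -ly (suffix) = 4 morpheme(s)

4 morphemes


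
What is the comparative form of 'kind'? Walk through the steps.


Apply comparative formation (add -er): 'kind' -> 'kinder'.

kinder


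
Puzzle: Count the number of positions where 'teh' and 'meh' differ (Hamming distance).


Alignment:
Position 1: 't' vs 'm' = DIFFER
Position 2: 'e' vs 'e' = match
Position 3: 'h' vs 'h' = match
Total differences: 1

1


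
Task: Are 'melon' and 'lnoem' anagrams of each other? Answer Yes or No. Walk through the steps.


Sorted letters of 'melon': 'elmno'
Sorted letters of 'lnoem': 'elmno'
They match.

Yes


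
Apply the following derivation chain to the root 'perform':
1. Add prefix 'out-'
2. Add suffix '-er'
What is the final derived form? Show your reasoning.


Step 1: Add prefix 'out-' to 'perform' = 'outperform'
Step 2: Add suffix '-er' to 'outperform' = 'outperformer'

outperformer


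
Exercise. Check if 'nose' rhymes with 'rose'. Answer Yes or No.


Rime (stressed vowel + following sounds) of 'nose': -ose = /oʊz/
Rime of 'rose': -ose = /oʊz/
/oʊz/ and /oʊz/ are the same ending sound, so the words rhyme.

Yes


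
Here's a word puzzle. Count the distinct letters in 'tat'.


Unique letters in 'tat': {a, t} = 2 distinct letters.

2


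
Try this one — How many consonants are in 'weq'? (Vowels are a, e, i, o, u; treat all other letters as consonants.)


Consonants in 'weq': w, q = 2 consonants.

2


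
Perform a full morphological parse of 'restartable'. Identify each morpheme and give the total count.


Step 1: Identify prefix: 're' (meaning: again)
Step 2: Identify root: 'start'
Step 3: Identify suffix(es): 'able'
Decomposition: re- (prefix: again) + start (root) + -able (suffix: capable of)
Total morphemes: 3

3 morphemes (re- (prefix: again) + start (root) + -able (suffix: capable of))


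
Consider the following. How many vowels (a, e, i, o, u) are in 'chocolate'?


Vowels in 'chocolate': o, o, a, e = 4 vowels.

4


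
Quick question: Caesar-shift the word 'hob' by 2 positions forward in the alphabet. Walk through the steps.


Shift each letter by 2: h -> j, o -> q, b -> d. Result: 'jqd'.

jqd


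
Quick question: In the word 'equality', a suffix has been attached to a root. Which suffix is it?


The word 'equality' = 'equal' (root) + '-ity' (suffix). The suffix is '-ity'.

ity


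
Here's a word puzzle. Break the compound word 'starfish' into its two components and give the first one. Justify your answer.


Split 'starfish' into 'star' + 'fish'. The first part is 'star'.

star


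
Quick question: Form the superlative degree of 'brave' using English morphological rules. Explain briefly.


Apply superlative formation (ends in e: add -st): 'brave' -> 'bravest'.

bravest


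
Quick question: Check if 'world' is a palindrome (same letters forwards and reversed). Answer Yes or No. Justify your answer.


Forward: 'world'
Reversed: 'dlrow'
They differ.

No


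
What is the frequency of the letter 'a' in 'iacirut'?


Letter 'a' in 'iacirut': found at position(s) 2 = 1 occurrence(s).

1


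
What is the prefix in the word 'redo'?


The word 'redo' = 're' (prefix) + 'do' (root). The prefix is 're'.

re


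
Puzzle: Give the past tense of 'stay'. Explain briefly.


Apply rule: Add -ed. 'stay' becomes 'stayed'.

stayed


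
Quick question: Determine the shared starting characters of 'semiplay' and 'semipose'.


Compare from the start: 5 characters match: 'semip'. Mismatch at position 6: 'l' vs 'o'.

semip


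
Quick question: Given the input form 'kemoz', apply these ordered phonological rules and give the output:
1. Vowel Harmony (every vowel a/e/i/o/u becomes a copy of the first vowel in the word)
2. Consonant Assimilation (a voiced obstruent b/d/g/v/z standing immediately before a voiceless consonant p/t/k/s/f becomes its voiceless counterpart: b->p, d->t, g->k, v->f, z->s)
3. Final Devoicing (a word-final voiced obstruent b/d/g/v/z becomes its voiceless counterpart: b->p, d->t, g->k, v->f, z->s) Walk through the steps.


Starting form: 'kemoz'
Rule 1: Vowel Harmony: all vowels become 'e' (matching first vowel). 'kemoz' -> 'kemez'
Rule 2: Consonant Assimilation: no voiced obstruent (b/d/g/v/z) stands immediately before a voiceless consonant (p/t/k/s/f). No change.
Rule 3: Final Devoicing: word-final voiced obstruent 'z' becomes voiceless 's'. 'kemez' -> 'kemes'
Final form: 'kemes'

kemes


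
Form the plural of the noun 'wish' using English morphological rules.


Apply rule: Add -es (sibilant/fricative ending). 'wish' becomes 'wishes'.

wishes


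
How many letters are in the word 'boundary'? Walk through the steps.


Spell out 'boundary' and number each letter: b(1), o(2), u(3), n(4), d(5), a(6), r(7), y(8). Total: 8 letters.

8


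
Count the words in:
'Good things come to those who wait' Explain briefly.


Split into words: Good | things | come | to | those | who | wait = 7 words.

7


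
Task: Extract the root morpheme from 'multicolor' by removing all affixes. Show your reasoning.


Remove prefix 'multi' from 'multicolor' to get root 'color'.

color


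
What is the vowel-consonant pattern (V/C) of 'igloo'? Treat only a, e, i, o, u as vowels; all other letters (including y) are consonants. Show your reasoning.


Letter mapping: i = V, g = C, l = C, o = V, o = V.

VCCVV


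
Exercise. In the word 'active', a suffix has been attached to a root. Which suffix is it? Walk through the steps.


The word 'active' = 'act' (root) + '-ive' (suffix). The suffix is '-ive'.

ive


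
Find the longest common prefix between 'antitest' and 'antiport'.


Compare from the start: 4 characters match: 'anti'. Mismatch at position 5: 't' vs 'p'.

anti


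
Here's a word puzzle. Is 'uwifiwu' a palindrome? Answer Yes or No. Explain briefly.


Forward: 'uwifiwu'
Reversed: 'uwifiwu'
They are identical.

Yes


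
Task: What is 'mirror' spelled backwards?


Reverse 'mirror' character by character: 'rorrim'.

rorrim


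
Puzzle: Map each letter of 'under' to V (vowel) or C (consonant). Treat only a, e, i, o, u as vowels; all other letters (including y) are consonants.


Letter mapping: u = V, n = C, d = C, e = V, r = C.

VCCVC


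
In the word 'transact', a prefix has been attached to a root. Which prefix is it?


The word 'transact' = 'trans' (prefix) + 'act' (root). The prefix is 'trans'.

trans


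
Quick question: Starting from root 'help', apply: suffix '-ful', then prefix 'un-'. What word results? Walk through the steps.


Step 1: Add suffix '-ful' to 'help' = 'helpful'
Step 2: Add prefix 'un-' to 'helpful' = 'unhelpful'

unhelpful


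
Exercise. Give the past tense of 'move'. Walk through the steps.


Apply rule: Add -d (word ends in -e). 'move' becomes 'moved'.

moved


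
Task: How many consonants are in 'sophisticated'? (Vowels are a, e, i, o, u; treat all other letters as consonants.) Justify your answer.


Consonants in 'sophisticated': s, p, h, s, t, c, t, d = 8 consonants.

8


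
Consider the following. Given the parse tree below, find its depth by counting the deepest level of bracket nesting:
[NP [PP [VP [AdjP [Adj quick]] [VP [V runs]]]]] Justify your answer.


Count bracket nesting levels:
'[' at pos 0: depth = 1
'[' at pos 4: depth = 2
'[' at pos 8: depth = 3
'[' at pos 12: depth = 4
'[' at pos 18: depth = 5
'[' at pos 31: depth = 4
'[' at pos 35: depth = 5
Maximum depth reached: 5

5


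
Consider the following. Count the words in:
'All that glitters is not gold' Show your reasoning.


Split into words: All | that | glitters | is | not | gold = 6 words.

6


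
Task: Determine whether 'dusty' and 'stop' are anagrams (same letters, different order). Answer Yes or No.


Sorted letters of 'dusty': 'dstuy'
Sorted letters of 'stop': 'opst'
They do not match.

No


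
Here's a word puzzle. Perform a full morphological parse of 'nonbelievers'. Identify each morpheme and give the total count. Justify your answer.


Step 1: Identify prefix: 'non' (meaning: not)
Step 2: Identify root: 'believe'
Step 3: Identify suffix(es): 'er, s'
Decomposition: non- (prefix: not) + believe (root) + -er (suffix: one who) + -s (plural)
Total morphemes: 4

4 morphemes (non- (prefix: not) + believe (root) + -er (suffix: one who) + -s (plural))


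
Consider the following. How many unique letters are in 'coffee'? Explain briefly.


Unique letters in 'coffee': {c, e, f, o} = 4 distinct letters.

4


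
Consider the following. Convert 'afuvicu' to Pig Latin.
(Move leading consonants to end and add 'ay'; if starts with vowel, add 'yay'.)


'afuvicu' starts with a vowel, so add 'yay': 'afuvicuyay'.

afuvicuyay


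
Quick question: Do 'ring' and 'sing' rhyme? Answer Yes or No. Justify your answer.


Rime (stressed vowel + following sounds) of 'ring': -ing = /ɪŋ/
Rime of 'sing': -ing = /ɪŋ/
/ɪŋ/ and /ɪŋ/ are the same ending sound, so the words rhyme.

Yes


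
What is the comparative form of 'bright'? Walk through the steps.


Apply comparative formation (add -er): 'bright' -> 'brighter'.

brighter


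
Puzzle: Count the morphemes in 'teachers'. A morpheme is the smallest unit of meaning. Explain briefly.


Decomposition: teach (root) + -er (suffix) + -s (plural) = 3 morpheme(s)

3 morphemes


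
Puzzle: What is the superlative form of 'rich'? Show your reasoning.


Apply superlative formation (add -est): 'rich' -> 'richest'.

richest


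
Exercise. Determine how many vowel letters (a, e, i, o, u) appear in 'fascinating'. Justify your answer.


Vowels in 'fascinating': a, i, a, i = 4 vowels.

4


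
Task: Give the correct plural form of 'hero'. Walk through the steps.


Apply rule: Add -es (consonant + o). 'hero' becomes 'heroes'.

heroes


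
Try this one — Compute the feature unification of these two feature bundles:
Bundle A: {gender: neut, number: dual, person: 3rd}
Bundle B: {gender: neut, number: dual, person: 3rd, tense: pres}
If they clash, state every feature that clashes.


Compare features:
gender: A=neut vs B=neut -> unified: neut
number: A=dual vs B=dual -> unified: dual
person: A=3rd vs B=3rd -> unified: 3rd
tense: A=_ vs B=pres -> unified: pres
No clashes found.

Unified: {gender: neut, number: dual, person: 3rd, tense: pres}


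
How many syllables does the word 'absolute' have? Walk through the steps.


Break 'absolute' into syllables: ab-so-lute -> ab | so | lute = 3 syllables

3 syllables


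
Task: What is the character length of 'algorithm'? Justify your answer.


Spell out 'algorithm' and number each letter: a(1), l(2), g(3), o(4), r(5), i(6), t(7), h(8), m(9). Total: 9 letters.

9


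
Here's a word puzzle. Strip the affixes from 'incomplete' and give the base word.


Remove prefix 'in' from 'incomplete' to get root 'complete'.

complete


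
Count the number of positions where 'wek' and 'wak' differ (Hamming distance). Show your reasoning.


Alignment:
Position 1: 'w' vs 'w' = match
Position 2: 'e' vs 'a' = DIFFER
Position 3: 'k' vs 'k' = match
Total differences: 1

1


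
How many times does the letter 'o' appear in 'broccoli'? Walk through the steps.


Letter 'o' in 'broccoli': found at position(s) 3, 6 = 2 occurrence(s).

2


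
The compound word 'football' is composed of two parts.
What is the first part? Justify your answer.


Split 'football' into 'foot' + 'ball'. The first part is 'foot'.

foot


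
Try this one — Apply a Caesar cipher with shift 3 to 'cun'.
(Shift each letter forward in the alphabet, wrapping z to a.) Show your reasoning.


Shift each letter by 3: c -> f, u -> x, n -> q. Result: 'fxq'.

fxq


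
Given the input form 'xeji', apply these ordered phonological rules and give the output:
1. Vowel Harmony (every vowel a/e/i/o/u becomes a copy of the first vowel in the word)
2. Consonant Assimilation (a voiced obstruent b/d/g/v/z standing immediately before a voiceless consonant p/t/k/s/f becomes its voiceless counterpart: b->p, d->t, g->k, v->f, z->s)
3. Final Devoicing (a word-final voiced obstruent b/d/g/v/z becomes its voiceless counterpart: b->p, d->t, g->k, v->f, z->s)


Starting form: 'xeji'
Rule 1: Vowel Harmony: all vowels become 'e' (matching first vowel). 'xeji' -> 'xeje'
Rule 2: Consonant Assimilation: no voiced obstruent (b/d/g/v/z) stands immediately before a voiceless consonant (p/t/k/s/f). No change.
Rule 3: Final Devoicing: the word ends in the vowel 'e', not a consonant. No change.
Final form: 'xeje'

xeje


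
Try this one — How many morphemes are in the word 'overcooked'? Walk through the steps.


Decomposition: over- (prefix) + cook (root) + -ed (suffix) = 3 morpheme(s)

3 morphemes


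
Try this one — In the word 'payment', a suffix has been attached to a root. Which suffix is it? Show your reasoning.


The word 'payment' = 'pay' (root) + '-ment' (suffix). The suffix is '-ment'.

ment


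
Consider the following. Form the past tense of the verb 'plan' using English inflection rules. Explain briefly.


Apply rule: Double final consonant and add -ed. 'plan' becomes 'planned'.

planned


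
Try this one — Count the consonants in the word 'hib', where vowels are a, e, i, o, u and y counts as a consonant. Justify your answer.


Consonants in 'hib': h, b = 2 consonants.

2


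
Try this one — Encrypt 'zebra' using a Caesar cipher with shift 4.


Shift each letter by 4: z -> d, e -> i, b -> f, r -> v, a -> e. Result: 'difve'.

difve


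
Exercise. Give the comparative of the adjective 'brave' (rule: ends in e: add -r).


Apply comparative formation (ends in e: add -r): 'brave' -> 'braver'.

braver


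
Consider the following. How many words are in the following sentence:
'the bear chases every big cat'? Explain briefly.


Split into words: the | bear | chases | every | big | cat = 6 words.

6


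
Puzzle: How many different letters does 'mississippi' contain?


Unique letters in 'mississippi': {i, m, p, s} = 4 distinct letters.

4


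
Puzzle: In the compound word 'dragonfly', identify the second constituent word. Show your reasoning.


Split 'dragonfly' into 'dragon' + 'fly'. The second part is 'fly'.

fly


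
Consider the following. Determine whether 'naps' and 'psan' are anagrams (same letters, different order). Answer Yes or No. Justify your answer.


Sorted letters of 'naps': 'anps'
Sorted letters of 'psan': 'anps'
They match.

Yes


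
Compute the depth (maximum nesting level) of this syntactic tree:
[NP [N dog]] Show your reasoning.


Count bracket nesting levels:
'[' at pos 0: depth = 1
'[' at pos 4: depth = 2
Maximum depth reached: 2

2


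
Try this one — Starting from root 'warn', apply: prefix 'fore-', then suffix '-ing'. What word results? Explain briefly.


Step 1: Add prefix 'fore-' to 'warn' = 'forewarn'
Step 2: Add suffix '-ing' to 'forewarn' = 'forewarning'

forewarning


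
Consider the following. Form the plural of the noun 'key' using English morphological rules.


Apply rule: Add -s. 'key' becomes 'keys'.

keys


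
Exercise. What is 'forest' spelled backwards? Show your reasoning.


Reverse 'forest' character by character: 'tserof'.

tserof


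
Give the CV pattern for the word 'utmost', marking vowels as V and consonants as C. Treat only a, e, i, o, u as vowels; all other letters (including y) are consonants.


Letter mapping: u = V, t = C, m = C, o = V, s = C, t = C.

VCCVCC


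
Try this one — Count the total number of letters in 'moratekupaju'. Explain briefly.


Spell out 'moratekupaju' and number each letter: m(1), o(2), r(3), a(4), t(5), e(6), k(7), u(8), p(9), a(10), j(11), u(12). Total: 12 letters.

12


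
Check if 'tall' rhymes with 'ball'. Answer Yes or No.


Rime (stressed vowel + following sounds) of 'tall': -all = /ɔːl/
Rime of 'ball': -all = /ɔːl/
/ɔːl/ and /ɔːl/ are the same ending sound, so the words rhyme.

Yes


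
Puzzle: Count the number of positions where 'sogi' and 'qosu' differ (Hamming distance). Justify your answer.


Alignment:
Position 1: 's' vs 'q' = DIFFER
Position 2: 'o' vs 'o' = match
Position 3: 'g' vs 's' = DIFFER
Position 4: 'i' vs 'u' = DIFFER
Total differences: 3

3


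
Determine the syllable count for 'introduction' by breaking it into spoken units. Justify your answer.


Break 'introduction' into syllables: in-tro-duc-tion -> in | tro | duc | tion = 4 syllables

4 syllables


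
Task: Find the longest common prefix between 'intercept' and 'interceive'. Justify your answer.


Compare from the start: 7 characters match: 'interce'. Mismatch at position 8: 'p' vs 'i'.

interce


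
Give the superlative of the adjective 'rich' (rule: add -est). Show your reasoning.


Apply superlative formation (add -est): 'rich' -> 'richest'.

richest


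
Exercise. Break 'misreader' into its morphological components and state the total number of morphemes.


Step 1: Identify prefix: 'mis' (meaning: wrongly)
Step 2: Identify root: 'read'
Step 3: Identify suffix(es): 'er'
Decomposition: mis- (prefix: wrongly) + read (root) + -er (suffix: one who)
Total morphemes: 3

3 morphemes (mis- (prefix: wrongly) + read (root) + -er (suffix: one who))


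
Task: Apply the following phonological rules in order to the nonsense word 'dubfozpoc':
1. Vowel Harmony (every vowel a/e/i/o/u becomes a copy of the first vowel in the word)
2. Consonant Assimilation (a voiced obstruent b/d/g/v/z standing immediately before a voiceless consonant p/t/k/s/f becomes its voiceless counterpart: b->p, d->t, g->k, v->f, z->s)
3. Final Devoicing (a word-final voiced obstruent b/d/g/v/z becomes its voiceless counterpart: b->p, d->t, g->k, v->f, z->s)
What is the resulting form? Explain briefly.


Starting form: 'dubfozpoc'
Rule 1: Vowel Harmony: all vowels become 'u' (matching first vowel). 'dubfozpoc' -> 'dubfuzpuc'
Rule 2: Consonant Assimilation: voiced obstruent before voiceless consonant becomes voiceless ('bf' -> 'pf', 'zp' -> 'sp'). 'dubfuzpuc' -> 'dupfuspuc'
Rule 3: Final Devoicing: final consonant 'c' is not one of the voiced obstruents b/d/g/v/z. No change.
Final form: 'dupfuspuc'

dupfuspuc


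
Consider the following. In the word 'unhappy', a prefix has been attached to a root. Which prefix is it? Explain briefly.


The word 'unhappy' = 'un' (prefix) + 'happy' (root). The prefix is 'un'.

un


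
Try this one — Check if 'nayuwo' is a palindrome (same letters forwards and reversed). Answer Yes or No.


Forward: 'nayuwo'
Reversed: 'owuyan'
They differ.

No


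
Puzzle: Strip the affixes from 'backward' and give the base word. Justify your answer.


Remove suffix '-ward' from 'backward' to get root 'back'.

back


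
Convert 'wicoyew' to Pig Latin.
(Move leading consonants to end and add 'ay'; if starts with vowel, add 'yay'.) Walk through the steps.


'wicoyew': move consonant cluster 'w' to end and add 'ay': 'icoyewway'.

icoyewway


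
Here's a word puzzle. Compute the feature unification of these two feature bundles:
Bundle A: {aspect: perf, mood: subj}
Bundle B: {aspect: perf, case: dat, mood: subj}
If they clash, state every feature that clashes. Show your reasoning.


Compare features:
aspect: A=perf vs B=perf -> unified: perf
case: A=_ vs B=dat -> unified: dat
mood: A=subj vs B=subj -> unified: subj
No clashes found.

Unified: {aspect: perf, case: dat, mood: subj}


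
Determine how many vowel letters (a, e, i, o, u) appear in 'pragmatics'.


Vowels in 'pragmatics': a, a, i = 3 vowels.

3


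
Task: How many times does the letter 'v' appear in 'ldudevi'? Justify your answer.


Letter 'v' in 'ldudevi': found at position(s) 6 = 1 occurrence(s).

1


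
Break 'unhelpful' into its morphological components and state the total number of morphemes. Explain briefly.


Step 1: Identify prefix: 'un' (meaning: not/reverse)
Step 2: Identify root: 'help'
Step 3: Identify suffix(es): 'ful'
Decomposition: un- (prefix: not/reverse) + help (root) + -ful (suffix: full of)
Total morphemes: 3

3 morphemes (un- (prefix: not/reverse) + help (root) + -ful (suffix: full of))


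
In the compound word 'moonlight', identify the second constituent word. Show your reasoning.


Split 'moonlight' into 'moon' + 'light'. The second part is 'light'.

light


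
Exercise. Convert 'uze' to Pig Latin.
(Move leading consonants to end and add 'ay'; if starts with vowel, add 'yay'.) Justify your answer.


'uze' starts with a vowel, so add 'yay': 'uzeyay'.

uzeyay


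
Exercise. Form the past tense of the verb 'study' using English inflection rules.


Apply rule: Change -y to -ied. 'study' becomes 'studied'.

studied


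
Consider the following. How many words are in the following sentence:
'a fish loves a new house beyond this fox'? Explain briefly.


Split into words: a | fish | loves | a | new | house | beyond | this | fox = 9 words.

9


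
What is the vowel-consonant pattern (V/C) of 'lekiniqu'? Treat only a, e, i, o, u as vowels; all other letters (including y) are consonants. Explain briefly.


Letter mapping: l = C, e = V, k = C, i = V, n = C, i = V, q = C, u = V.

CVCVCVCV


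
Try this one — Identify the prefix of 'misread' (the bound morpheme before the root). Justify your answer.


The word 'misread' = 'mis' (prefix) + 'read' (root). The prefix is 'mis'.

mis


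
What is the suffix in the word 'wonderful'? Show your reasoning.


The word 'wonderful' = 'wonder' (root) + '-ful' (suffix). The suffix is '-ful'.

ful


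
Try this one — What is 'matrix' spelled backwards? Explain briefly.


Reverse 'matrix' character by character: 'xirtam'.

xirtam


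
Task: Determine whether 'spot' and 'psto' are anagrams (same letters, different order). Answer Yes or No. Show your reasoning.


Sorted letters of 'spot': 'opst'
Sorted letters of 'psto': 'opst'
They match.

Yes
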